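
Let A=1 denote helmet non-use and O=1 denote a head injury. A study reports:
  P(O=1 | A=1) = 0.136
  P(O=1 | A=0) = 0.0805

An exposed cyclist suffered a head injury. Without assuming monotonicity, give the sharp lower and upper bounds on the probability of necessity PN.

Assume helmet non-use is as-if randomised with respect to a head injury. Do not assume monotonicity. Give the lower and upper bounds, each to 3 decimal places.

0.408 ≤ PN ≤ 1.000

Let p₁ = 0.136, p₀ = 0.0805.
Under exogeneity alone the bounds on PN are max{0,(p₁−p₀)/p₁} ≤ PN ≤ min{1,(1−p₀)/p₁}.
  lower = (p₁ − p₀)/p₁ = 0.0555 / 0.136 ≈ 0.4081
  upper = min{1, (1 − p₀)/p₁} = 0.9195 / 0.136 ≈ 6.7610 → capped at 1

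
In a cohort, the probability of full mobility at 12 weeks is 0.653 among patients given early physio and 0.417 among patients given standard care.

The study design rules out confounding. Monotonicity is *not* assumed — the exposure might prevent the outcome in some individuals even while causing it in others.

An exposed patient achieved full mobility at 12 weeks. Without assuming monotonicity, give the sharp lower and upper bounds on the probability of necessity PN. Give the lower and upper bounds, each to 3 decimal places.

Let p₁ = 0.653, p₀ = 0.417.
Under exogeneity alone the bounds on PN are max{0,(p₁−p₀)/p₁} ≤ PN ≤ min{1,(1−p₀)/p₁}.
  lower = (p₁ − p₀)/p₁ = 0.236 / 0.653 ≈ 0.3614
  upper = min{1, (1 − p₀)/p₁} = 0.583 / 0.653 ≈ 0.8928

0.361 ≤ PN ≤ 0.893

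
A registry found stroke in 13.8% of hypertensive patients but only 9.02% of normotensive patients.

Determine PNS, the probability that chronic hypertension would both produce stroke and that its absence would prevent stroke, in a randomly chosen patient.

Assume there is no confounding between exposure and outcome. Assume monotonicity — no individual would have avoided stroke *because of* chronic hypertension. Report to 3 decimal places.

p₁ = 0.138, p₀ = 0.0902.
Under exogeneity and monotonicity, PNS = p₁ − p₀.
PNS = 0.138 − 0.0902 = 0.0478

PNS ≈ 0.048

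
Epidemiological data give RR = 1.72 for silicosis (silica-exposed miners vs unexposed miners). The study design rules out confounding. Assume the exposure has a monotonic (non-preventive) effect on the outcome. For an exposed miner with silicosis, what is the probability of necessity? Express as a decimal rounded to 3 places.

Under exogeneity and monotonicity, PN = (RR − 1) / RR = 1 − 1/RR.
PN = (1.72 − 1) / 1.72 = 0.72 / 1.72 ≈ 0.4186

PN ≈ 0.419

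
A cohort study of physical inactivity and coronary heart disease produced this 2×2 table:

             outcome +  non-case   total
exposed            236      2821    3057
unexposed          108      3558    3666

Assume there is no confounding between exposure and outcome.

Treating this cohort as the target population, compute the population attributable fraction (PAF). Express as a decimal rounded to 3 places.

p₁ = P(outcome | exposed) = 236/3057 = 0.0772
p₀ = P(outcome | unexposed) = 108/3666 = 0.02946
Exposure prevalence π = 3057/6723 = 0.45471; overall risk P(Y=1) = 0.051168.
Under exogeneity, PAF = [P(Y=1) − p₀]/P(Y=1).
PAF = (0.051168 − 0.02946) / 0.051168 ≈ 0.4242

PAF ≈ 0.424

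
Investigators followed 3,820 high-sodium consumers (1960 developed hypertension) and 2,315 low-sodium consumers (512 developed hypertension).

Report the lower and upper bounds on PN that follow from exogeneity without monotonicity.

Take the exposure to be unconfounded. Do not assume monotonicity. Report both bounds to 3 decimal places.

p₁ = P(outcome | exposed) = 1960/3820 = 0.51309
p₀ = P(outcome | unexposed) = 512/2315 = 0.22117
Under exogeneity alone the bounds on PN are max{0,(p₁−p₀)/p₁} ≤ PN ≤ min{1,(1−p₀)/p₁}.
  lower = (p₁ − p₀)/p₁ = 0.29192 / 0.51309 ≈ 0.5690
  upper = min{1, (1 − p₀)/p₁} = 0.77883 / 0.51309 ≈ 1.5179 → capped at 1

0.569 ≤ PN ≤ 1.000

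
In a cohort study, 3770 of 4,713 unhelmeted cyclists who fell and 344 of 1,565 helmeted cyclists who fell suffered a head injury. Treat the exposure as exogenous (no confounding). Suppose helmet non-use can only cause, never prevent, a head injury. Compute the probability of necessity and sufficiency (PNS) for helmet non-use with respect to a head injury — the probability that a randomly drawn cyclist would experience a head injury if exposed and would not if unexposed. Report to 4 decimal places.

PNS ≈ 0.5801

p₁ = P(outcome | exposed) = 3770/4713 = 0.79992
p₀ = P(outcome | unexposed) = 344/1565 = 0.21981
Under exogeneity and monotonicity, PNS = p₁ − p₀.
PNS = 0.79992 − 0.21981 = 0.58011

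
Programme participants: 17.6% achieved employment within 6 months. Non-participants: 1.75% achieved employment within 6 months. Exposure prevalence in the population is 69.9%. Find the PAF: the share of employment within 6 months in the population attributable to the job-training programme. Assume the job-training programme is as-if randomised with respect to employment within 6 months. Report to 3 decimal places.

p₁ = 0.176, p₀ = 0.0175.
Overall risk P(Y=1) = π·p₁ + (1−π)·p₀ = 0.699×0.176 + 0.301×0.0175 = 0.12829.
Under exogeneity, PAF = [P(Y=1) − p₀] / P(Y=1).
PAF = (0.12829 − 0.0175) / 0.12829 ≈ 0.8636

PAF ≈ 0.864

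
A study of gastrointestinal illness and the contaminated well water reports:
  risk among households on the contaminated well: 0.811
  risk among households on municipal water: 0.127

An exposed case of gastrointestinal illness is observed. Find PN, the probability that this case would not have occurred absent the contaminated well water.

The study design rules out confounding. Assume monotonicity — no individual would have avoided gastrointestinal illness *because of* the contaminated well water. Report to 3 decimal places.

Let p₁ = 0.811, p₀ = 0.127.
Under exogeneity and monotonicity, PN = (p₁ − p₀) / p₁.
PN = (0.811 − 0.127) / 0.811 = 0.684 / 0.811 ≈ 0.8434

PN ≈ 0.843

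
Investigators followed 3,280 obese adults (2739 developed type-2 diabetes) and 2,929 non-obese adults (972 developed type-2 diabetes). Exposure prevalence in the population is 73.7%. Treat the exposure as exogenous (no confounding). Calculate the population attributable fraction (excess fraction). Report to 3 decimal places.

PAF ≈ 0.528

p₁ = P(outcome | exposed) = 2739/3280 = 0.83506
p₀ = P(outcome | unexposed) = 972/2929 = 0.33185
Overall risk P(Y=1) = π·p₁ + (1−π)·p₀ = 0.737×0.83506 + 0.263×0.33185 = 0.70272.
Under exogeneity, PAF = [P(Y=1) − p₀] / P(Y=1).
PAF = (0.70272 − 0.33185) / 0.70272 ≈ 0.5278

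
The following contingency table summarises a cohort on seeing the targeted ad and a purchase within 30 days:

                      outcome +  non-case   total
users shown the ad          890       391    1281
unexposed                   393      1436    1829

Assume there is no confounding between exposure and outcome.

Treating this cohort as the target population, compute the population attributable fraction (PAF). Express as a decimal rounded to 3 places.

p₁ = P(outcome | exposed) = 890/1281 = 0.69477
p₀ = P(outcome | unexposed) = 393/1829 = 0.21487
Exposure prevalence π = 1281/3110 = 0.4119; overall risk P(Y=1) = 0.41254.
Under exogeneity, PAF = [P(Y=1) − p₀]/P(Y=1).
PAF = (0.41254 − 0.21487) / 0.41254 ≈ 0.4792

PAF ≈ 0.479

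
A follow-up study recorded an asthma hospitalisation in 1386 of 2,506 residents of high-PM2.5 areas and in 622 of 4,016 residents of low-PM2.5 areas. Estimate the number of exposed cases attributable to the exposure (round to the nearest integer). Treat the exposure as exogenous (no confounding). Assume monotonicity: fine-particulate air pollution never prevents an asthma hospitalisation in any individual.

p₁ = P(outcome | exposed) = 1386/2506 = 0.55307
p₀ = P(outcome | unexposed) = 622/4016 = 0.15488
PN = (p₁ − p₀)/p₁ = (0.55307 − 0.15488) / 0.55307 ≈ 0.71996.
Attributable cases ≈ PN × (exposed cases) = 0.71996 × 1386 ≈ 997.87.

about 998 cases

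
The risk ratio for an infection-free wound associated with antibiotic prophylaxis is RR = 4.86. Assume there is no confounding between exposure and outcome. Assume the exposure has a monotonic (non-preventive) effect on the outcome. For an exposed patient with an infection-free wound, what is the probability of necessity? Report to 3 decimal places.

PN ≈ 0.794

Under exogeneity and monotonicity, PN = (RR − 1) / RR = 1 − 1/RR.
PN = (4.86 − 1) / 4.86 = 3.86 / 4.86 ≈ 0.7942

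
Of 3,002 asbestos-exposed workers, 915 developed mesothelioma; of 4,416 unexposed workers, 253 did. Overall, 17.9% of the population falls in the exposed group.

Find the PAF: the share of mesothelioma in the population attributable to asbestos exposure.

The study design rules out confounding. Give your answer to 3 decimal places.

PAF ≈ 0.436

p₁ = P(outcome | exposed) = 915/3002 = 0.3048
p₀ = P(outcome | unexposed) = 253/4416 = 0.057292
Overall risk P(Y=1) = π·p₁ + (1−π)·p₀ = 0.179×0.3048 + 0.821×0.057292 = 0.1016.
Under exogeneity, PAF = [P(Y=1) − p₀] / P(Y=1).
PAF = (0.1016 − 0.057292) / 0.1016 ≈ 0.4361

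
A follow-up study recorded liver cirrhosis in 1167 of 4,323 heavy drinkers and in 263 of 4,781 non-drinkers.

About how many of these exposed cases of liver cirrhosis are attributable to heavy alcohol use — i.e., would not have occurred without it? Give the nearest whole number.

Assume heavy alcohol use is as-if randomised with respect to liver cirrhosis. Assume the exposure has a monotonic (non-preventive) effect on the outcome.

about 929 cases

p₁ = P(outcome | exposed) = 1167/4323 = 0.26995
p₀ = P(outcome | unexposed) = 263/4781 = 0.055009
PN = (p₁ − p₀)/p₁ = (0.26995 − 0.055009) / 0.26995 ≈ 0.79622.
Attributable cases ≈ PN × (exposed cases) = 0.79622 × 1167 ≈ 929.19.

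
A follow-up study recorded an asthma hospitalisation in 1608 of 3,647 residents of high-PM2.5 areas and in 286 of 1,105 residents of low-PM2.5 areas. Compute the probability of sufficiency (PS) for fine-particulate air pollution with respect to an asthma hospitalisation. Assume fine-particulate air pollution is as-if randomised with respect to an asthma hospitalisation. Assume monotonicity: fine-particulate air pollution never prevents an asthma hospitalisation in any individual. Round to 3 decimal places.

p₁ = P(outcome | exposed) = 1608/3647 = 0.44091
p₀ = P(outcome | unexposed) = 286/1105 = 0.25882
Under exogeneity and monotonicity, PS = (p₁ − p₀) / (1 − p₀).
PS = (0.44091 − 0.25882) / (1 − 0.25882) = 0.18209 / 0.74118 ≈ 0.2457

PS ≈ 0.246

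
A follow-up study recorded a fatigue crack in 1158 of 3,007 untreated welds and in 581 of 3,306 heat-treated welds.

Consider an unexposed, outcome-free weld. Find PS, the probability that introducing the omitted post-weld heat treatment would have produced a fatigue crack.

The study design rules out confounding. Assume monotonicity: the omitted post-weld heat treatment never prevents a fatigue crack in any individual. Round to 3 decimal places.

p₁ = P(outcome | exposed) = 1158/3007 = 0.3851
p₀ = P(outcome | unexposed) = 581/3306 = 0.17574
Under exogeneity and monotonicity, PS = (p₁ − p₀) / (1 − p₀).
PS = (0.3851 − 0.17574) / (1 − 0.17574) = 0.20936 / 0.82426 ≈ 0.2540

PS ≈ 0.254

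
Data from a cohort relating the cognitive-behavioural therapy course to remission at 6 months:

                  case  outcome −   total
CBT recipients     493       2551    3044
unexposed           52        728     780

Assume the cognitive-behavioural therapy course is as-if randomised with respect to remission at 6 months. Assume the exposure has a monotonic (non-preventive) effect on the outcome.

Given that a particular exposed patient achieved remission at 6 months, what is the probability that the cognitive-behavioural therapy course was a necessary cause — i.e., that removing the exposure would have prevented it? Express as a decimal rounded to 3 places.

PN ≈ 0.588

p₁ = P(outcome | exposed) = 493/3044 = 0.16196
p₀ = P(outcome | unexposed) = 52/780 = 0.066667
Under exogeneity and monotonicity, PN = (p₁ − p₀) / p₁.
PN = (0.16196 − 0.066667) / 0.16196 = 0.095291 / 0.16196 ≈ 0.5884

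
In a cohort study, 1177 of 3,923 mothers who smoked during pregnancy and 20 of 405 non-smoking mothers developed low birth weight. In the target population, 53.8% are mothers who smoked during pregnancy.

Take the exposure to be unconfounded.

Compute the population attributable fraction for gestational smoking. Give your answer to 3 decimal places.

p₁ = P(outcome | exposed) = 1177/3923 = 0.30003
p₀ = P(outcome | unexposed) = 20/405 = 0.049383
Overall risk P(Y=1) = π·p₁ + (1−π)·p₀ = 0.538×0.30003 + 0.462×0.049383 = 0.18423.
Under exogeneity, PAF = [P(Y=1) − p₀] / P(Y=1).
PAF = (0.18423 − 0.049383) / 0.18423 ≈ 0.7319

PAF ≈ 0.732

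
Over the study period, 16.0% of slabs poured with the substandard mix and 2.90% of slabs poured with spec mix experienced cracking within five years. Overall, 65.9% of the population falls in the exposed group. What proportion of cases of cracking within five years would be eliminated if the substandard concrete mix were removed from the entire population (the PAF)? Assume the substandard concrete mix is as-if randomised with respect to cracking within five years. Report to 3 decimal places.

p₁ = 0.16, p₀ = 0.029.
Overall risk P(Y=1) = π·p₁ + (1−π)·p₀ = 0.659×0.16 + 0.341×0.029 = 0.11533.
Under exogeneity, PAF = [P(Y=1) − p₀] / P(Y=1).
PAF = (0.11533 − 0.029) / 0.11533 ≈ 0.7485

PAF ≈ 0.749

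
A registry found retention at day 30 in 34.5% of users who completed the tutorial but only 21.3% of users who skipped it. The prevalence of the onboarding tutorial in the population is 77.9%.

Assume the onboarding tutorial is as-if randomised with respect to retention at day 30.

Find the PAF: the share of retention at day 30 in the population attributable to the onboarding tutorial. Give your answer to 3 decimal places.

PAF ≈ 0.326

p₁ = 0.345, p₀ = 0.213.
Overall risk P(Y=1) = π·p₁ + (1−π)·p₀ = 0.779×0.345 + 0.221×0.213 = 0.31583.
Under exogeneity, PAF = [P(Y=1) − p₀] / P(Y=1).
PAF = (0.31583 − 0.213) / 0.31583 ≈ 0.3256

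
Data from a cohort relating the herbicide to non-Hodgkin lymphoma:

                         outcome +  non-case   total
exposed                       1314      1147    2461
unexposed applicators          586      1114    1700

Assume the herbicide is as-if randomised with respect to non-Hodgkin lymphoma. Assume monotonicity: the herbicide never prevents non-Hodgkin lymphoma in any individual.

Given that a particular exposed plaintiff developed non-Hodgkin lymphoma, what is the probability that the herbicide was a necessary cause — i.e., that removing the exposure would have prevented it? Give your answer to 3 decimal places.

p₁ = P(outcome | exposed) = 1314/2461 = 0.53393
p₀ = P(outcome | unexposed) = 586/1700 = 0.34471
Under exogeneity and monotonicity, PN = (p₁ − p₀) / p₁.
PN = (0.53393 − 0.34471) / 0.53393 = 0.18922 / 0.53393 ≈ 0.3544

PN ≈ 0.354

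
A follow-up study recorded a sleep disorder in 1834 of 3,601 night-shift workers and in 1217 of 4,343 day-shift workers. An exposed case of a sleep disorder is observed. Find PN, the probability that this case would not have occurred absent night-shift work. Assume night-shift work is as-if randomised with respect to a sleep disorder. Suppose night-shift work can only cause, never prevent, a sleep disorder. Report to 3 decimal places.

p₁ = P(outcome | exposed) = 1834/3601 = 0.5093
p₀ = P(outcome | unexposed) = 1217/4343 = 0.28022
Under exogeneity and monotonicity, PN = (p₁ − p₀) / p₁.
PN = (0.5093 − 0.28022) / 0.5093 = 0.22908 / 0.5093 ≈ 0.4498

PN ≈ 0.450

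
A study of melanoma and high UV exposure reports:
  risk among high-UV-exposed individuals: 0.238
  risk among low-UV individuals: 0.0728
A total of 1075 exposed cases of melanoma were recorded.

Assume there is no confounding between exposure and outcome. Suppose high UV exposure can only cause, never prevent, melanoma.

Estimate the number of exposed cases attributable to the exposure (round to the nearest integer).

Let p₁ = 0.238, p₀ = 0.0728.
PN = (p₁ − p₀)/p₁ = (0.238 − 0.0728) / 0.238 ≈ 0.69412.
Attributable cases ≈ PN × (exposed cases) = 0.69412 × 1075 ≈ 746.18.

about 746 cases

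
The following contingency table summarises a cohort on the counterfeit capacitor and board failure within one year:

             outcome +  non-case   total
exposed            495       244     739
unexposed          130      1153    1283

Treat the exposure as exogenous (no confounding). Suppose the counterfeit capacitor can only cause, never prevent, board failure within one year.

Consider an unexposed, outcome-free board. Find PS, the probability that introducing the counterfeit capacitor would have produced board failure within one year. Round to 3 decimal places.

p₁ = P(outcome | exposed) = 495/739 = 0.66982
p₀ = P(outcome | unexposed) = 130/1283 = 0.10133
Under exogeneity and monotonicity, PS = (p₁ − p₀) / (1 − p₀).
PS = (0.66982 − 0.10133) / (1 − 0.10133) = 0.5685 / 0.89867 ≈ 0.6326

PS ≈ 0.633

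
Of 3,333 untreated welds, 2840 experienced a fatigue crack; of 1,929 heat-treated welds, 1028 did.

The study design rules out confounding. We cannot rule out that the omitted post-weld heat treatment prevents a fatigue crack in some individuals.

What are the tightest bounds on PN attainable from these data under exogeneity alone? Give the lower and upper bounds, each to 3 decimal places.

0.375 ≤ PN ≤ 0.548

p₁ = P(outcome | exposed) = 2840/3333 = 0.85209
p₀ = P(outcome | unexposed) = 1028/1929 = 0.53292
Under exogeneity alone the bounds on PN are max{0,(p₁−p₀)/p₁} ≤ PN ≤ min{1,(1−p₀)/p₁}.
  lower = (p₁ − p₀)/p₁ = 0.31917 / 0.85209 ≈ 0.3746
  upper = min{1, (1 − p₀)/p₁} = 0.46708 / 0.85209 ≈ 0.5482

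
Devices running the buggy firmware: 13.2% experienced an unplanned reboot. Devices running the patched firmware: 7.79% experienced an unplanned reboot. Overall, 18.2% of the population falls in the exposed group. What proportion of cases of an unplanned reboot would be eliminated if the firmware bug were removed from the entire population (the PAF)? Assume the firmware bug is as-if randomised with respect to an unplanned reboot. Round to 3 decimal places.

p₁ = 0.132, p₀ = 0.0779.
Overall risk P(Y=1) = π·p₁ + (1−π)·p₀ = 0.182×0.132 + 0.818×0.0779 = 0.087746.
Under exogeneity, PAF = [P(Y=1) − p₀] / P(Y=1).
PAF = (0.087746 − 0.0779) / 0.087746 ≈ 0.1122

PAF ≈ 0.112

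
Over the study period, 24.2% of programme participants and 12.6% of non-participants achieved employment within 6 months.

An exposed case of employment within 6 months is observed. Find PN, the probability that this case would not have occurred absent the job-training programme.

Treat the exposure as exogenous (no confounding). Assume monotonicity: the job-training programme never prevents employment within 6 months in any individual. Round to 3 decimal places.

p₁ = 0.242, p₀ = 0.126.
Under exogeneity and monotonicity, PN = (p₁ − p₀) / p₁.
PN = (0.242 − 0.126) / 0.242 = 0.116 / 0.242 ≈ 0.4793

PN ≈ 0.479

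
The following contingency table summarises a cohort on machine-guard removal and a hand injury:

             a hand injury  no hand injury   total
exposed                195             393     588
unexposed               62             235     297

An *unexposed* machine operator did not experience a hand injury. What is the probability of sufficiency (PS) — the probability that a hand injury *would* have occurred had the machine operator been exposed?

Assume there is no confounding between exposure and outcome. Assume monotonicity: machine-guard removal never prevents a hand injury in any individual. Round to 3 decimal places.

p₁ = P(outcome | exposed) = 195/588 = 0.33163
p₀ = P(outcome | unexposed) = 62/297 = 0.20875
Under exogeneity and monotonicity, PS = (p₁ − p₀) / (1 − p₀).
PS = (0.33163 − 0.20875) / (1 − 0.20875) = 0.12288 / 0.79125 ≈ 0.1553

PS ≈ 0.155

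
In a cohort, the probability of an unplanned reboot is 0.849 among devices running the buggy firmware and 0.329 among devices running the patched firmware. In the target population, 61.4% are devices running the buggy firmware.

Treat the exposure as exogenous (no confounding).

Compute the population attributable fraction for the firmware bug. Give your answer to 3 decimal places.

Let p₁ = 0.849, p₀ = 0.329.
Overall risk P(Y=1) = π·p₁ + (1−π)·p₀ = 0.614×0.849 + 0.386×0.329 = 0.64828.
Under exogeneity, PAF = [P(Y=1) − p₀] / P(Y=1).
PAF = (0.64828 − 0.329) / 0.64828 ≈ 0.4925

PAF ≈ 0.493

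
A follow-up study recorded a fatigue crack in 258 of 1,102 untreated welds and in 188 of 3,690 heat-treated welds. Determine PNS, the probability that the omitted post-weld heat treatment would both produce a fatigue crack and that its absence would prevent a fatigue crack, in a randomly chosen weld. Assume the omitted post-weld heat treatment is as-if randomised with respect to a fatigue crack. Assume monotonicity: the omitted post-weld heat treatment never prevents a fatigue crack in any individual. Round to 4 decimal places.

p₁ = P(outcome | exposed) = 258/1102 = 0.23412
p₀ = P(outcome | unexposed) = 188/3690 = 0.050949
Under exogeneity and monotonicity, PNS = p₁ − p₀.
PNS = 0.23412 − 0.050949 = 0.18317

PNS ≈ 0.1832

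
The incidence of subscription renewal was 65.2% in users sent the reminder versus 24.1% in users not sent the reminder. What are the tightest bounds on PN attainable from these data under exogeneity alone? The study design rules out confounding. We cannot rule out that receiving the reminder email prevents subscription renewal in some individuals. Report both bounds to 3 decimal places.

0.630 ≤ PN ≤ 1.000

p₁ = 0.652, p₀ = 0.241.
Under exogeneity alone the bounds on PN are max{0,(p₁−p₀)/p₁} ≤ PN ≤ min{1,(1−p₀)/p₁}.
  lower = (p₁ − p₀)/p₁ = 0.411 / 0.652 ≈ 0.6304
  upper = min{1, (1 − p₀)/p₁} = 0.759 / 0.652 ≈ 1.1641 → capped at 1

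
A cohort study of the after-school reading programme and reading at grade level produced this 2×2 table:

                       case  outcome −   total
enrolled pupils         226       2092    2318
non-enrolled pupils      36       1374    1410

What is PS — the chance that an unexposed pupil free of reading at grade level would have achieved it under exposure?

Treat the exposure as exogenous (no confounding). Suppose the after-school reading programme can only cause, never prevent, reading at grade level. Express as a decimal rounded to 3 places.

PS ≈ 0.074

p₁ = P(outcome | exposed) = 226/2318 = 0.097498
p₀ = P(outcome | unexposed) = 36/1410 = 0.025532
Under exogeneity and monotonicity, PS = (p₁ − p₀)/(1 − p₀).
PS = (0.097498 − 0.025532) / 0.97447 ≈ 0.0739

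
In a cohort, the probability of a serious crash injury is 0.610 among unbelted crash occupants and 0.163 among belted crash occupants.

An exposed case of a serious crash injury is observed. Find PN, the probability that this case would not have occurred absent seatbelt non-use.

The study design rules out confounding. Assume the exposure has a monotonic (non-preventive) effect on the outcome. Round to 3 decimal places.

Let p₁ = 0.61, p₀ = 0.163.
Under exogeneity and monotonicity, PN = (p₁ − p₀) / p₁.
PN = (0.61 − 0.163) / 0.61 = 0.447 / 0.61 ≈ 0.7328

PN ≈ 0.733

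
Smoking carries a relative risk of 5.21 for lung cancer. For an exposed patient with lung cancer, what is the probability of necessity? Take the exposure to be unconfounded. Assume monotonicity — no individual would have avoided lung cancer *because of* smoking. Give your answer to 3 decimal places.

PN ≈ 0.808

Under exogeneity and monotonicity, PN = (RR − 1) / RR = 1 − 1/RR.
PN = (5.21 − 1) / 5.21 = 4.21 / 5.21 ≈ 0.8081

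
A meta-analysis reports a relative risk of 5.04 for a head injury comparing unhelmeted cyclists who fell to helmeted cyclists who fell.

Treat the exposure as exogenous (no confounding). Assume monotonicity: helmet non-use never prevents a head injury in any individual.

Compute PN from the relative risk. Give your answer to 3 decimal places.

PN ≈ 0.802

Under exogeneity and monotonicity, PN = (RR − 1) / RR = 1 − 1/RR.
PN = (5.04 − 1) / 5.04 = 4.04 / 5.04 ≈ 0.8016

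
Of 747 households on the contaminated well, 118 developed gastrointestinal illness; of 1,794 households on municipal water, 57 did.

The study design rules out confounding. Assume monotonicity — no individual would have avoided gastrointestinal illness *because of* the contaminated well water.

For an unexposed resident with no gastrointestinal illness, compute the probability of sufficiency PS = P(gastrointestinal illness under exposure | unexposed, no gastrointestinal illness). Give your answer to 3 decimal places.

PS ≈ 0.130

p₁ = P(outcome | exposed) = 118/747 = 0.15797
p₀ = P(outcome | unexposed) = 57/1794 = 0.031773
Under exogeneity and monotonicity, PS = (p₁ − p₀) / (1 − p₀).
PS = (0.15797 − 0.031773) / (1 − 0.031773) = 0.12619 / 0.96823 ≈ 0.1303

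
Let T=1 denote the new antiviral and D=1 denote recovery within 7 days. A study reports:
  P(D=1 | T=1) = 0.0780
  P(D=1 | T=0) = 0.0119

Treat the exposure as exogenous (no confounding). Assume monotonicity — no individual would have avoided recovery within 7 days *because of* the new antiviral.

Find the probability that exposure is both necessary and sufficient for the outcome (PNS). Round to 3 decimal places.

PNS ≈ 0.066

Let p₁ = 0.078, p₀ = 0.0119.
Under exogeneity and monotonicity, PNS = p₁ − p₀.
PNS = 0.078 − 0.0119 = 0.0661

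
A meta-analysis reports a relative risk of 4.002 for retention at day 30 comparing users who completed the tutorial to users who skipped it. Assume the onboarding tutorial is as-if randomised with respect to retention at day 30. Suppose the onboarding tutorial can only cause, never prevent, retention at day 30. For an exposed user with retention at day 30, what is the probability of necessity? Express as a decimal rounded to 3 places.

Under exogeneity and monotonicity, PN = (RR − 1) / RR = 1 − 1/RR.
PN = (4.002 − 1) / 4.002 = 3.002 / 4.002 ≈ 0.7501

PN ≈ 0.750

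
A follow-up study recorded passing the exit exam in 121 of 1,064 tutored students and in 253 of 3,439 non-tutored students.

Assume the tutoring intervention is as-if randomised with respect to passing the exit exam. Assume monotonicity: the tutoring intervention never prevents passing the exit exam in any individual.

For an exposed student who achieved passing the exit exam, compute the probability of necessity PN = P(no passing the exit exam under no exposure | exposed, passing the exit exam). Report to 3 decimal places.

p₁ = P(outcome | exposed) = 121/1064 = 0.11372
p₀ = P(outcome | unexposed) = 253/3439 = 0.073568
Under exogeneity and monotonicity, PN = (p₁ − p₀) / p₁.
PN = (0.11372 − 0.073568) / 0.11372 = 0.040154 / 0.11372 ≈ 0.3531

PN ≈ 0.353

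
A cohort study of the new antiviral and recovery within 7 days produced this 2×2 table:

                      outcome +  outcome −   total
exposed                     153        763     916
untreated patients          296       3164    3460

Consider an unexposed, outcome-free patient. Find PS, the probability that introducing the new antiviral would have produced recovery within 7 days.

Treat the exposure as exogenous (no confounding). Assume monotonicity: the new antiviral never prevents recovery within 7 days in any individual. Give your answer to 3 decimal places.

p₁ = P(outcome | exposed) = 153/916 = 0.16703
p₀ = P(outcome | unexposed) = 296/3460 = 0.085549
Under exogeneity and monotonicity, PS = (p₁ − p₀)/(1 − p₀).
PS = (0.16703 − 0.085549) / 0.91445 ≈ 0.0891

PS ≈ 0.089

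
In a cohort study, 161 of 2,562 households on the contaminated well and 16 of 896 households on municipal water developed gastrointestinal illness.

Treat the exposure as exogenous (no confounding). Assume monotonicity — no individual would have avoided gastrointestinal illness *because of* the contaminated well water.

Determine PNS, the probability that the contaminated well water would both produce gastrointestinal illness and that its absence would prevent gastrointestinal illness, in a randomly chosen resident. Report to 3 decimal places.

p₁ = P(outcome | exposed) = 161/2562 = 0.062842
p₀ = P(outcome | unexposed) = 16/896 = 0.017857
Under exogeneity and monotonicity, PNS = p₁ − p₀.
PNS = 0.062842 − 0.017857 = 0.044984

PNS ≈ 0.045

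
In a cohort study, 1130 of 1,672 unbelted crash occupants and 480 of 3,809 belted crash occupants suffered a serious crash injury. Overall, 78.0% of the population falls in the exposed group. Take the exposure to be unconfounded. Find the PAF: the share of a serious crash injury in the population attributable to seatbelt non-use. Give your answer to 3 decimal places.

p₁ = P(outcome | exposed) = 1130/1672 = 0.67584
p₀ = P(outcome | unexposed) = 480/3809 = 0.12602
Overall risk P(Y=1) = π·p₁ + (1−π)·p₀ = 0.78×0.67584 + 0.22×0.12602 = 0.55488.
Under exogeneity, PAF = [P(Y=1) − p₀] / P(Y=1).
PAF = (0.55488 − 0.12602) / 0.55488 ≈ 0.7729

PAF ≈ 0.773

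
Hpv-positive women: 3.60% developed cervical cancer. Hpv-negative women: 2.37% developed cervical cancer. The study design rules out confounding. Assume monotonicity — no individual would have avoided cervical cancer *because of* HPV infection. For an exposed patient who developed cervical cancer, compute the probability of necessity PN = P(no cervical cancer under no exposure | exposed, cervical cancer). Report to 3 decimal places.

PN ≈ 0.342

p₁ = 0.036, p₀ = 0.0237.
Under exogeneity and monotonicity, PN = (p₁ − p₀) / p₁.
PN = (0.036 − 0.0237) / 0.036 = 0.0123 / 0.036 ≈ 0.3417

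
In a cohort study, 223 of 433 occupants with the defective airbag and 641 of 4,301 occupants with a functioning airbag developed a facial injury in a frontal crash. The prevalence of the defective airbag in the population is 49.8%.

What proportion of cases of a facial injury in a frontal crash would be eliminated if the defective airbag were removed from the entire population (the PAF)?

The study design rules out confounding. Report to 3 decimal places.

PAF ≈ 0.550

p₁ = P(outcome | exposed) = 223/433 = 0.51501
p₀ = P(outcome | unexposed) = 641/4301 = 0.14904
Overall risk P(Y=1) = π·p₁ + (1−π)·p₀ = 0.498×0.51501 + 0.502×0.14904 = 0.33129.
Under exogeneity, PAF = [P(Y=1) − p₀] / P(Y=1).
PAF = (0.33129 − 0.14904) / 0.33129 ≈ 0.5501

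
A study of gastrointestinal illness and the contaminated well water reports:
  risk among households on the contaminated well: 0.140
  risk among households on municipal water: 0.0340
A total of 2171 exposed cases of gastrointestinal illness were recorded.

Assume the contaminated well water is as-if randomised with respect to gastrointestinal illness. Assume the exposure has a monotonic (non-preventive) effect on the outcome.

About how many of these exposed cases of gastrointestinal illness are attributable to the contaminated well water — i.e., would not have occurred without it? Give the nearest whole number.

about 1644 cases

Let p₁ = 0.14, p₀ = 0.034.
PN = (p₁ − p₀)/p₁ = (0.14 − 0.034) / 0.14 ≈ 0.75714.
Attributable cases ≈ PN × (exposed cases) = 0.75714 × 2171 ≈ 1643.76.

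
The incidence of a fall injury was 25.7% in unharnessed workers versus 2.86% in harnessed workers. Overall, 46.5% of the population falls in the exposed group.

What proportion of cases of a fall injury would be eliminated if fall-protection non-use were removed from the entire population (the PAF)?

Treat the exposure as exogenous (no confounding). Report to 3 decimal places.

PAF ≈ 0.788

p₁ = 0.257, p₀ = 0.0286.
Overall risk P(Y=1) = π·p₁ + (1−π)·p₀ = 0.465×0.257 + 0.535×0.0286 = 0.13481.
Under exogeneity, PAF = [P(Y=1) − p₀] / P(Y=1).
PAF = (0.13481 − 0.0286) / 0.13481 ≈ 0.7878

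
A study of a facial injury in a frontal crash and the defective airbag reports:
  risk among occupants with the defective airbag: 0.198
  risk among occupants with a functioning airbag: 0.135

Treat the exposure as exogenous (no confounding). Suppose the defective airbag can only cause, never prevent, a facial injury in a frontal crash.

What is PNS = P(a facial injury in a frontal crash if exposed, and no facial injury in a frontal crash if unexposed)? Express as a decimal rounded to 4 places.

PNS ≈ 0.0630

Let p₁ = 0.198, p₀ = 0.135.
Under exogeneity and monotonicity, PNS = p₁ − p₀.
PNS = 0.198 − 0.135 = 0.063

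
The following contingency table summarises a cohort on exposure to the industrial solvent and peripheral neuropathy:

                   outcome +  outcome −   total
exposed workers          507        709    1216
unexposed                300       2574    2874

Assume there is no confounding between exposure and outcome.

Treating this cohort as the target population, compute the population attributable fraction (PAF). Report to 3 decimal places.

PAF ≈ 0.471

p₁ = P(outcome | exposed) = 507/1216 = 0.41694
p₀ = P(outcome | unexposed) = 300/2874 = 0.10438
Exposure prevalence π = 1216/4090 = 0.29731; overall risk P(Y=1) = 0.19731.
Under exogeneity, PAF = [P(Y=1) − p₀]/P(Y=1).
PAF = (0.19731 − 0.10438) / 0.19731 ≈ 0.4710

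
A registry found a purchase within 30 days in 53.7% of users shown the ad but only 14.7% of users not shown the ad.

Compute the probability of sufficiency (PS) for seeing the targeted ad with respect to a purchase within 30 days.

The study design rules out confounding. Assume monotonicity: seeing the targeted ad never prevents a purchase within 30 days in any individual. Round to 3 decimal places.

PS ≈ 0.457

p₁ = 0.537, p₀ = 0.147.
Under exogeneity and monotonicity, PS = (p₁ − p₀) / (1 − p₀).
PS = (0.537 − 0.147) / (1 − 0.147) = 0.39 / 0.853 ≈ 0.4572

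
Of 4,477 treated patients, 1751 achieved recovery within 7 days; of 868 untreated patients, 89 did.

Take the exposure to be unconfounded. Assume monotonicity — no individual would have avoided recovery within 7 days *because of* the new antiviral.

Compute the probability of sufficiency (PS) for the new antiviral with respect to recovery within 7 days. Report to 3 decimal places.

p₁ = P(outcome | exposed) = 1751/4477 = 0.39111
p₀ = P(outcome | unexposed) = 89/868 = 0.10253
Under exogeneity and monotonicity, PS = (p₁ − p₀) / (1 − p₀).
PS = (0.39111 − 0.10253) / (1 − 0.10253) = 0.28858 / 0.89747 ≈ 0.3215

PS ≈ 0.322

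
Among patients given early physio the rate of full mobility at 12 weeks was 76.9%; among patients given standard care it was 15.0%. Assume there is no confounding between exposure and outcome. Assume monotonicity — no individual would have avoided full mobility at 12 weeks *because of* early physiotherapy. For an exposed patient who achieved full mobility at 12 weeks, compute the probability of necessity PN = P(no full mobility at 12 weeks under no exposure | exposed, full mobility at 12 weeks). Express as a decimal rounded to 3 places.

p₁ = 0.769, p₀ = 0.15.
Under exogeneity and monotonicity, PN = (p₁ − p₀) / p₁.
PN = (0.769 − 0.15) / 0.769 = 0.619 / 0.769 ≈ 0.8049

PN ≈ 0.805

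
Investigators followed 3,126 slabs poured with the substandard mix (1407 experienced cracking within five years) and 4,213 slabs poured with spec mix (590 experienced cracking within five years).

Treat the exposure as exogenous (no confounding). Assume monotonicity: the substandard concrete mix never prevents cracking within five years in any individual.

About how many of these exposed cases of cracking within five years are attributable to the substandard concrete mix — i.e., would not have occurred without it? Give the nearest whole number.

p₁ = P(outcome | exposed) = 1407/3126 = 0.4501
p₀ = P(outcome | unexposed) = 590/4213 = 0.14004
PN = (p₁ − p₀)/p₁ = (0.4501 − 0.14004) / 0.4501 ≈ 0.68886.
Attributable cases ≈ PN × (exposed cases) = 0.68886 × 1407 ≈ 969.23.

about 969 cases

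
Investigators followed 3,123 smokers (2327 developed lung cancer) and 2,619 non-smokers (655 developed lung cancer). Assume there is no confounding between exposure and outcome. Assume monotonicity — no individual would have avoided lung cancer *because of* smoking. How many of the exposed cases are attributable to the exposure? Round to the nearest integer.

about 1546 cases

p₁ = P(outcome | exposed) = 2327/3123 = 0.74512
p₀ = P(outcome | unexposed) = 655/2619 = 0.2501
PN = (p₁ − p₀)/p₁ = (0.74512 − 0.2501) / 0.74512 ≈ 0.66435.
Attributable cases ≈ PN × (exposed cases) = 0.66435 × 2327 ≈ 1545.95.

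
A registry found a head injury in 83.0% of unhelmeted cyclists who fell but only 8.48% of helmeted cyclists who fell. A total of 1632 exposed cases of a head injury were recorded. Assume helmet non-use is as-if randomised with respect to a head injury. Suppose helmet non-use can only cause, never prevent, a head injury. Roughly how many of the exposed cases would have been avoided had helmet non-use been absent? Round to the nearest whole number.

about 1465 cases

p₁ = 0.83, p₀ = 0.0848.
PN = (p₁ − p₀)/p₁ = (0.83 − 0.0848) / 0.83 ≈ 0.89783.
Attributable cases ≈ PN × (exposed cases) = 0.89783 × 1632 ≈ 1465.26.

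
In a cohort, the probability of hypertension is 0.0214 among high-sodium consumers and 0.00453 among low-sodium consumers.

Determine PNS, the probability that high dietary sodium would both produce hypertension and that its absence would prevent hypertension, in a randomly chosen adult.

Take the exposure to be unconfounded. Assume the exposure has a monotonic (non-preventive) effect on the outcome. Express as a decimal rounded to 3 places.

PNS ≈ 0.017

Let p₁ = 0.0214, p₀ = 0.00453.
Under exogeneity and monotonicity, PNS = p₁ − p₀.
PNS = 0.0214 − 0.00453 = 0.01687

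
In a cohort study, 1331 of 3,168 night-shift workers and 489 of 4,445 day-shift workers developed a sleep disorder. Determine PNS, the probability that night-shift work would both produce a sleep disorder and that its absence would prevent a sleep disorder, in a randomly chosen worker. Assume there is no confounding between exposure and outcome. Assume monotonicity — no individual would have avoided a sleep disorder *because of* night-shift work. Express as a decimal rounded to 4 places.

PNS ≈ 0.3101

p₁ = P(outcome | exposed) = 1331/3168 = 0.42014
p₀ = P(outcome | unexposed) = 489/4445 = 0.11001
Under exogeneity and monotonicity, PNS = p₁ − p₀.
PNS = 0.42014 − 0.11001 = 0.31013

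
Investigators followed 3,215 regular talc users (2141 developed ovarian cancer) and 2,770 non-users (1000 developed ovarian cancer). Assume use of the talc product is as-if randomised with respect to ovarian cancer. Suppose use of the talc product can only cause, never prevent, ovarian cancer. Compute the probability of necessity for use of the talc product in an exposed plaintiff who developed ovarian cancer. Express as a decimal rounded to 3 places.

PN ≈ 0.458

p₁ = P(outcome | exposed) = 2141/3215 = 0.66594
p₀ = P(outcome | unexposed) = 1000/2770 = 0.36101
Under exogeneity and monotonicity, PN = (p₁ − p₀) / p₁.
PN = (0.66594 − 0.36101) / 0.66594 = 0.30493 / 0.66594 ≈ 0.4579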